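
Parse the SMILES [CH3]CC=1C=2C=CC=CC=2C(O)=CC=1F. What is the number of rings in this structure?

2

In SMILES, each pair of matching ring-closure digits denotes one ring-closing bond; the number of such bonds equals the number of independent rings.
Ring-closure bonds here: 2.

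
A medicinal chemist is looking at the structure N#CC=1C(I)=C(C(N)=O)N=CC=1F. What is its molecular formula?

C7H3FIN3O

Walk through each heavy atom and fill implicit hydrogens from standard valence (C 4, N 3, O 2, S 2, halogen 1):
  atom 1: N, bond orders sum to 3 (valence 3) → 0 H
  atom 2: C, bond orders sum to 4 (valence 4) → 0 H
  atom 3: C, bond orders sum to 4 (valence 4) → 0 H
  atom 4: C, bond orders sum to 4 (valence 4) → 0 H
  atom 5: I (halogen, monovalent) → 0 H
  atom 6: C, bond orders sum to 4 (valence 4) → 0 H
  atom 7: C, bond orders sum to 4 (valence 4) → 0 H
  atom 8: N, bond orders sum to 1 (valence 3) → 2 H
  atom 9: O, bond orders sum to 2 (valence 2) → 0 H
  atom 10: N, bond orders sum to 3 (valence 3) → 0 H
  atom 11: C, bond orders sum to 3 (valence 4) → 1 H
  atom 12: C, bond orders sum to 4 (valence 4) → 0 H
  atom 13: F (halogen, monovalent) → 0 H
Totals → C:7, H:3, F:1, I:1, N:3, O:1.
In Hill order: C7H3FIN3O.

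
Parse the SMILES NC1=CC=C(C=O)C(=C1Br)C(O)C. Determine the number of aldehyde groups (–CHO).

The aldehyde motif appears at heavy-atom position 6 in the SMILES.
Other groups present: 1 hydroxyl, 1 primary amine.
Aldehyde count: 1.

1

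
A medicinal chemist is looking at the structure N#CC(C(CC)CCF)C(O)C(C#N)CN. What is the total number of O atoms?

Scan the SMILES for O atoms (remember two-letter symbols like Cl and Br are single atoms).
Oxygen count: 1.

1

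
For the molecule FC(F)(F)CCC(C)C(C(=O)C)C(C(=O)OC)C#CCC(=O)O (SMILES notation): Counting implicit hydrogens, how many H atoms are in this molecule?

19

Walk through each heavy atom and fill implicit hydrogens from standard valence (C 4, N 3, O 2, S 2, halogen 1):
  atom 1: F (halogen, monovalent) → 0 H
  atom 2: C, bond orders sum to 4 (valence 4) → 0 H
  atom 3: F (halogen, monovalent) → 0 H
  atom 4: F (halogen, monovalent) → 0 H
  atom 5: C, bond orders sum to 2 (valence 4) → 2 H
  atom 6: C, bond orders sum to 2 (valence 4) → 2 H
  atom 7: C, bond orders sum to 3 (valence 4) → 1 H
  atom 8: C, bond orders sum to 1 (valence 4) → 3 H
  atom 9: C, bond orders sum to 3 (valence 4) → 1 H
  atom 10: C, bond orders sum to 4 (valence 4) → 0 H
  atom 11: O, bond orders sum to 2 (valence 2) → 0 H
  atom 12: C, bond orders sum to 1 (valence 4) → 3 H
  atom 13: C, bond orders sum to 3 (valence 4) → 1 H
  atom 14: C, bond orders sum to 4 (valence 4) → 0 H
  atom 15: O, bond orders sum to 2 (valence 2) → 0 H
  atom 16: O, bond orders sum to 2 (valence 2) → 0 H
  atom 17: C, bond orders sum to 1 (valence 4) → 3 H
  atom 18: C, bond orders sum to 4 (valence 4) → 0 H
  atom 19: C, bond orders sum to 4 (valence 4) → 0 H
  atom 20: C, bond orders sum to 2 (valence 4) → 2 H
  atom 21: C, bond orders sum to 4 (valence 4) → 0 H
  atom 22: O, bond orders sum to 2 (valence 2) → 0 H
  atom 23: O, bond orders sum to 1 (valence 2) → 1 H
Total hydrogens: 19.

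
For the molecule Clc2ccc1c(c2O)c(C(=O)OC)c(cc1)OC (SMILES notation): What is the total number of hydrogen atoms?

Walk through each heavy atom and fill implicit hydrogens from standard valence (C 4, N 3, O 2, S 2, halogen 1); for lowercase aromatic atoms, an aromatic c carries 1 H when it has two neighbours and 0 H with three, and aromatic n carries 0 H:
  atom 1: Cl (halogen, monovalent) → 0 H
  atom 2: aromatic c, 3 neighbours → 0 H
  atom 3: aromatic c, 2 neighbours → 1 H
  atom 4: aromatic c, 2 neighbours → 1 H
  atom 5: aromatic c, 3 neighbours → 0 H
  atom 6: aromatic c, 3 neighbours → 0 H
  atom 7: aromatic c, 3 neighbours → 0 H
  atom 8: O, bond orders sum to 1 (valence 2) → 1 H
  atom 9: aromatic c, 3 neighbours → 0 H
  atom 10: C, bond orders sum to 4 (valence 4) → 0 H
  atom 11: O, bond orders sum to 2 (valence 2) → 0 H
  atom 12: O, bond orders sum to 2 (valence 2) → 0 H
  atom 13: C, bond orders sum to 1 (valence 4) → 3 H
  atom 14: aromatic c, 3 neighbours → 0 H
  atom 15: aromatic c, 2 neighbours → 1 H
  atom 16: aromatic c, 2 neighbours → 1 H
  atom 17: O, bond orders sum to 2 (valence 2) → 0 H
  atom 18: C, bond orders sum to 1 (valence 4) → 3 H
Total hydrogens: 11.

11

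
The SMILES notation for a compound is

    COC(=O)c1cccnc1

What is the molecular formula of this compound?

Walk through each heavy atom and fill implicit hydrogens from standard valence (C 4, N 3, O 2, S 2, halogen 1); for lowercase aromatic atoms, an aromatic c carries 1 H when it has two neighbours and 0 H with three, and aromatic n carries 0 H:
  atom 1: C, bond orders sum to 1 (valence 4) → 3 H
  atom 2: O, bond orders sum to 2 (valence 2) → 0 H
  atom 3: C, bond orders sum to 4 (valence 4) → 0 H
  atom 4: O, bond orders sum to 2 (valence 2) → 0 H
  atom 5: aromatic c, 3 neighbours → 0 H
  atom 6: aromatic c, 2 neighbours → 1 H
  atom 7: aromatic c, 2 neighbours → 1 H
  atom 8: aromatic c, 2 neighbours → 1 H
  atom 9: aromatic n, 2 neighbours → 0 H
  atom 10: aromatic c, 2 neighbours → 1 H
Totals → C:7, H:7, N:1, O:2.

C7H7NO2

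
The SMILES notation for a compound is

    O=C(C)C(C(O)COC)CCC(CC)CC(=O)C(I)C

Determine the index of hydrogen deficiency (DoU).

2

Molecular formula: C15H27IO4.
DoU = (2C + 2 + N − H − X) / 2, where X is the halogen count and O/S are ignored.
    = (2·15 + 2 + 0 − 27 − 1) / 2 = 4 / 2 = 2.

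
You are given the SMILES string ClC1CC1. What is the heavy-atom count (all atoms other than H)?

Every atom symbol written in the SMILES (organic subset) is one heavy atom; implicit H are not written.
Heavy atoms by element → C:3, Cl:1.
Total: 4.

4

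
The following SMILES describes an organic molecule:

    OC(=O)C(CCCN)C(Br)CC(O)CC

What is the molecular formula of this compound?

C10H20BrNO3

Walk through each heavy atom and fill implicit hydrogens from standard valence (C 4, N 3, O 2, S 2, halogen 1):
  atom 1: O, bond orders sum to 1 (valence 2) → 1 H
  atom 2: C, bond orders sum to 4 (valence 4) → 0 H
  atom 3: O, bond orders sum to 2 (valence 2) → 0 H
  atom 4: C, bond orders sum to 3 (valence 4) → 1 H
  atom 5: C, bond orders sum to 2 (valence 4) → 2 H
  atom 6: C, bond orders sum to 2 (valence 4) → 2 H
  atom 7: C, bond orders sum to 2 (valence 4) → 2 H
  atom 8: N, bond orders sum to 1 (valence 3) → 2 H
  atom 9: C, bond orders sum to 3 (valence 4) → 1 H
  atom 10: Br (halogen, monovalent) → 0 H
  atom 11: C, bond orders sum to 2 (valence 4) → 2 H
  atom 12: C, bond orders sum to 3 (valence 4) → 1 H
  atom 13: O, bond orders sum to 1 (valence 2) → 1 H
  atom 14: C, bond orders sum to 2 (valence 4) → 2 H
  atom 15: C, bond orders sum to 1 (valence 4) → 3 H
Totals → C:10, H:20, Br:1, N:1, O:3.
In Hill order: C10H20BrNO3.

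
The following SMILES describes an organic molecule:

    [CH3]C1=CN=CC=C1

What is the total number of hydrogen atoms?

Walk through each heavy atom and fill implicit hydrogens from standard valence (C 4, N 3, O 2, S 2, halogen 1):
  atom 1: C with explicit H count 3
  atom 2: C, bond orders sum to 4 (valence 4) → 0 H
  atom 3: C, bond orders sum to 3 (valence 4) → 1 H
  atom 4: N, bond orders sum to 3 (valence 3) → 0 H
  atom 5: C, bond orders sum to 3 (valence 4) → 1 H
  atom 6: C, bond orders sum to 3 (valence 4) → 1 H
  atom 7: C, bond orders sum to 3 (valence 4) → 1 H
Total hydrogens: 7.

7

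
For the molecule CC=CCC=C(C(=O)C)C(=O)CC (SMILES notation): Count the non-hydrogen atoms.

13

Every atom symbol written in the SMILES (organic subset) is one heavy atom; implicit H are not written.
Heavy atoms by element → C:11, O:2.
Total: 13.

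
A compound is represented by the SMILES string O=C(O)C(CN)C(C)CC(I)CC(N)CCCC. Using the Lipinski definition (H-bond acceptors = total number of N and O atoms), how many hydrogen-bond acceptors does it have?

N atoms: 2; O atoms: 2.
Lipinski HBA = 2 + 2 = 4.

4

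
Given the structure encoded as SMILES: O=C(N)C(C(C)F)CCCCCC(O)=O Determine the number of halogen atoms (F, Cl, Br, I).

Halogen atoms appear at heavy-atom position 7 (1×F).
Other groups present: 1 amide, 1 carboxylic acid.
Halogen count: 1.

1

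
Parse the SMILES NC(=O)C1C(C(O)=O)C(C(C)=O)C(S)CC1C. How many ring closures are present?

In SMILES, each pair of matching ring-closure digits denotes one ring-closing bond; the number of such bonds equals the number of independent rings.
Ring-closure bonds here: 1.

1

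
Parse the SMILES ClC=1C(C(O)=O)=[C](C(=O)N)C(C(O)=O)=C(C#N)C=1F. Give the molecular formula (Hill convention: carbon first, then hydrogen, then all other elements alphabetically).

Walk through each heavy atom and fill implicit hydrogens from standard valence (C 4, N 3, O 2, S 2, halogen 1):
  atom 1: Cl (halogen, monovalent) → 0 H
  atom 2: C, bond orders sum to 4 (valence 4) → 0 H
  atom 3: C, bond orders sum to 4 (valence 4) → 0 H
  atom 4: C, bond orders sum to 4 (valence 4) → 0 H
  atom 5: O, bond orders sum to 1 (valence 2) → 1 H
  atom 6: O, bond orders sum to 2 (valence 2) → 0 H
  atom 7: C with explicit H count 0
  atom 8: C, bond orders sum to 4 (valence 4) → 0 H
  atom 9: O, bond orders sum to 2 (valence 2) → 0 H
  atom 10: N, bond orders sum to 1 (valence 3) → 2 H
  atom 11: C, bond orders sum to 4 (valence 4) → 0 H
  atom 12: C, bond orders sum to 4 (valence 4) → 0 H
  atom 13: O, bond orders sum to 1 (valence 2) → 1 H
  atom 14: O, bond orders sum to 2 (valence 2) → 0 H
  atom 15: C, bond orders sum to 4 (valence 4) → 0 H
  atom 16: C, bond orders sum to 4 (valence 4) → 0 H
  atom 17: N, bond orders sum to 3 (valence 3) → 0 H
  atom 18: C, bond orders sum to 4 (valence 4) → 0 H
  atom 19: F (halogen, monovalent) → 0 H
Totals → C:10, H:4, Cl:1, F:1, N:2, O:5.

C10H4ClFN2O5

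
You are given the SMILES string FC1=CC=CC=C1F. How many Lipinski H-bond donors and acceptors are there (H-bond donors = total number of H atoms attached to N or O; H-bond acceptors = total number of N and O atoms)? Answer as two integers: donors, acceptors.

Donors: find every N or O and count the H atoms it carries.
  (no N or O atoms present)
Lipinski HBD = 0.
Acceptors: N atoms = 0, O atoms = 0 → HBA = 0.

0, 0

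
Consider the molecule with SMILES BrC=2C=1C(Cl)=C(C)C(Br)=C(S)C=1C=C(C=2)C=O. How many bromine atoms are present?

Scan the SMILES for Br atoms (remember two-letter symbols like Cl and Br are single atoms).
Bromine count: 2.

2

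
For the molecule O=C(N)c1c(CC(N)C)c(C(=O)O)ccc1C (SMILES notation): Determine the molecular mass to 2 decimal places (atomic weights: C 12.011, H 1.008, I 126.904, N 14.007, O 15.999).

First, the molecular formula is C12H16N2O3 (counting implicit H from valence).
  C: 12 × 12.011 = 144.132
  H: 16 × 1.008 = 16.128
  N: 2 × 14.007 = 28.014
  O: 3 × 15.999 = 47.997
Sum: 12×12.011 + 16×1.008 + 2×14.007 + 3×15.999 = 236.271 → 236.27 g/mol.

236.27 g/mol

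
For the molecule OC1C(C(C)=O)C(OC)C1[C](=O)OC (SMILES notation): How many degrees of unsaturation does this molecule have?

3

Molecular formula: C9H14O5.
DoU = (2C + 2 + N − H − X) / 2, where X is the halogen count and O/S are ignored.
    = (2·9 + 2 + 0 − 14 − 0) / 2 = 6 / 2 = 3.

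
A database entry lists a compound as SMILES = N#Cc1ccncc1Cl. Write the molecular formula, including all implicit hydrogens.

Walk through each heavy atom and fill implicit hydrogens from standard valence (C 4, N 3, O 2, S 2, halogen 1); for lowercase aromatic atoms, an aromatic c carries 1 H when it has two neighbours and 0 H with three, and aromatic n carries 0 H:
  atom 1: N, bond orders sum to 3 (valence 3) → 0 H
  atom 2: C, bond orders sum to 4 (valence 4) → 0 H
  atom 3: aromatic c, 3 neighbours → 0 H
  atom 4: aromatic c, 2 neighbours → 1 H
  atom 5: aromatic c, 2 neighbours → 1 H
  atom 6: aromatic n, 2 neighbours → 0 H
  atom 7: aromatic c, 2 neighbours → 1 H
  atom 8: aromatic c, 3 neighbours → 0 H
  atom 9: Cl (halogen, monovalent) → 0 H
Totals → C:6, H:3, Cl:1, N:2.

C6H3ClN2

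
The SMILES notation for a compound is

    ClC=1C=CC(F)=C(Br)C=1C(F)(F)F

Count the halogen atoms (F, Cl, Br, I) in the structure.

6

Halogen atoms appear at heavy-atom positions 1, 6, 8, 11, 12, 13 (1×Br, 1×Cl, 4×F).
Halogen count: 6.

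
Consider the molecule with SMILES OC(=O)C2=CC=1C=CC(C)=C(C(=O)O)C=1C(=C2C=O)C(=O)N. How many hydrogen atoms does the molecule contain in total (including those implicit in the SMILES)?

Walk through each heavy atom and fill implicit hydrogens from standard valence (C 4, N 3, O 2, S 2, halogen 1):
  atom 1: O, bond orders sum to 1 (valence 2) → 1 H
  atom 2: C, bond orders sum to 4 (valence 4) → 0 H
  atom 3: O, bond orders sum to 2 (valence 2) → 0 H
  atom 4: C, bond orders sum to 4 (valence 4) → 0 H
  atom 5: C, bond orders sum to 3 (valence 4) → 1 H
  atom 6: C, bond orders sum to 4 (valence 4) → 0 H
  atom 7: C, bond orders sum to 3 (valence 4) → 1 H
  atom 8: C, bond orders sum to 3 (valence 4) → 1 H
  atom 9: C, bond orders sum to 4 (valence 4) → 0 H
  atom 10: C, bond orders sum to 1 (valence 4) → 3 H
  atom 11: C, bond orders sum to 4 (valence 4) → 0 H
  atom 12: C, bond orders sum to 4 (valence 4) → 0 H
  atom 13: O, bond orders sum to 2 (valence 2) → 0 H
  atom 14: O, bond orders sum to 1 (valence 2) → 1 H
  atom 15: C, bond orders sum to 4 (valence 4) → 0 H
  atom 16: C, bond orders sum to 4 (valence 4) → 0 H
  atom 17: C, bond orders sum to 4 (valence 4) → 0 H
  atom 18: C, bond orders sum to 3 (valence 4) → 1 H
  atom 19: O, bond orders sum to 2 (valence 2) → 0 H
  atom 20: C, bond orders sum to 4 (valence 4) → 0 H
  atom 21: O, bond orders sum to 2 (valence 2) → 0 H
  atom 22: N, bond orders sum to 1 (valence 3) → 2 H
Total hydrogens: 11.

11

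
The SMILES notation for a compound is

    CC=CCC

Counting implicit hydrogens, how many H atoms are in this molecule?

Walk through each heavy atom and fill implicit hydrogens from standard valence (C 4, N 3, O 2, S 2, halogen 1):
  atom 1: C, bond orders sum to 1 (valence 4) → 3 H
  atom 2: C, bond orders sum to 3 (valence 4) → 1 H
  atom 3: C, bond orders sum to 3 (valence 4) → 1 H
  atom 4: C, bond orders sum to 2 (valence 4) → 2 H
  atom 5: C, bond orders sum to 1 (valence 4) → 3 H
Total hydrogens: 10.

10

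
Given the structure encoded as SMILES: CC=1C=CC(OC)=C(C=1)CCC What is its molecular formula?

Walk through each heavy atom and fill implicit hydrogens from standard valence (C 4, N 3, O 2, S 2, halogen 1):
  atom 1: C, bond orders sum to 1 (valence 4) → 3 H
  atom 2: C, bond orders sum to 4 (valence 4) → 0 H
  atom 3: C, bond orders sum to 3 (valence 4) → 1 H
  atom 4: C, bond orders sum to 3 (valence 4) → 1 H
  atom 5: C, bond orders sum to 4 (valence 4) → 0 H
  atom 6: O, bond orders sum to 2 (valence 2) → 0 H
  atom 7: C, bond orders sum to 1 (valence 4) → 3 H
  atom 8: C, bond orders sum to 4 (valence 4) → 0 H
  atom 9: C, bond orders sum to 3 (valence 4) → 1 H
  atom 10: C, bond orders sum to 2 (valence 4) → 2 H
  atom 11: C, bond orders sum to 2 (valence 4) → 2 H
  atom 12: C, bond orders sum to 1 (valence 4) → 3 H
Totals → C:11, H:16, O:1.
In Hill order: C11H16O.

C11H16O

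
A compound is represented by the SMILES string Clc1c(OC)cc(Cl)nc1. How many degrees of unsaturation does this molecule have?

Molecular formula: C6H5Cl2NO.
DoU = (2C + 2 + N − H − X) / 2, where X is the halogen count and O/S are ignored.
    = (2·6 + 2 + 1 − 5 − 2) / 2 = 8 / 2 = 4.

4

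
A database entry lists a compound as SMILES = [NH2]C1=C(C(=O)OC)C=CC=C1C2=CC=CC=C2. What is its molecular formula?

C14H13NO2

Walk through each heavy atom and fill implicit hydrogens from standard valence (C 4, N 3, O 2, S 2, halogen 1):
  atom 1: N with explicit H count 2
  atom 2: C, bond orders sum to 4 (valence 4) → 0 H
  atom 3: C, bond orders sum to 4 (valence 4) → 0 H
  atom 4: C, bond orders sum to 4 (valence 4) → 0 H
  atom 5: O, bond orders sum to 2 (valence 2) → 0 H
  atom 6: O, bond orders sum to 2 (valence 2) → 0 H
  atom 7: C, bond orders sum to 1 (valence 4) → 3 H
  atom 8: C, bond orders sum to 3 (valence 4) → 1 H
  atom 9: C, bond orders sum to 3 (valence 4) → 1 H
  atom 10: C, bond orders sum to 3 (valence 4) → 1 H
  atom 11: C, bond orders sum to 4 (valence 4) → 0 H
  atom 12: C, bond orders sum to 4 (valence 4) → 0 H
  atom 13: C, bond orders sum to 3 (valence 4) → 1 H
  atom 14: C, bond orders sum to 3 (valence 4) → 1 H
  atom 15: C, bond orders sum to 3 (valence 4) → 1 H
  atom 16: C, bond orders sum to 3 (valence 4) → 1 H
  atom 17: C, bond orders sum to 3 (valence 4) → 1 H
Totals → C:14, H:13, N:1, O:2.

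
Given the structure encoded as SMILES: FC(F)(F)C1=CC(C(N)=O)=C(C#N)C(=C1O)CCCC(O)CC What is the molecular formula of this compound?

Walk through each heavy atom and fill implicit hydrogens from standard valence (C 4, N 3, O 2, S 2, halogen 1):
  atom 1: F (halogen, monovalent) → 0 H
  atom 2: C, bond orders sum to 4 (valence 4) → 0 H
  atom 3: F (halogen, monovalent) → 0 H
  atom 4: F (halogen, monovalent) → 0 H
  atom 5: C, bond orders sum to 4 (valence 4) → 0 H
  atom 6: C, bond orders sum to 3 (valence 4) → 1 H
  atom 7: C, bond orders sum to 4 (valence 4) → 0 H
  atom 8: C, bond orders sum to 4 (valence 4) → 0 H
  atom 9: N, bond orders sum to 1 (valence 3) → 2 H
  atom 10: O, bond orders sum to 2 (valence 2) → 0 H
  atom 11: C, bond orders sum to 4 (valence 4) → 0 H
  atom 12: C, bond orders sum to 4 (valence 4) → 0 H
  atom 13: N, bond orders sum to 3 (valence 3) → 0 H
  atom 14: C, bond orders sum to 4 (valence 4) → 0 H
  atom 15: C, bond orders sum to 4 (valence 4) → 0 H
  atom 16: O, bond orders sum to 1 (valence 2) → 1 H
  atom 17: C, bond orders sum to 2 (valence 4) → 2 H
  atom 18: C, bond orders sum to 2 (valence 4) → 2 H
  atom 19: C, bond orders sum to 2 (valence 4) → 2 H
  atom 20: C, bond orders sum to 3 (valence 4) → 1 H
  atom 21: O, bond orders sum to 1 (valence 2) → 1 H
  atom 22: C, bond orders sum to 2 (valence 4) → 2 H
  atom 23: C, bond orders sum to 1 (valence 4) → 3 H
Totals → C:15, H:17, F:3, N:2, O:3.
In Hill order: C15H17F3N2O3.

C15H17F3N2O3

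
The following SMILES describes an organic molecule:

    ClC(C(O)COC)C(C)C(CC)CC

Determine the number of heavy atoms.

14

Every atom symbol written in the SMILES (organic subset) is one heavy atom; implicit H are not written.
Heavy atoms by element → C:11, Cl:1, O:2.
Total: 14.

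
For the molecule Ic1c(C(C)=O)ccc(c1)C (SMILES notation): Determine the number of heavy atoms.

Every atom symbol written in the SMILES (organic subset) is one heavy atom; implicit H are not written.
Heavy atoms by element → C:9, I:1, O:1.
Total: 11.

11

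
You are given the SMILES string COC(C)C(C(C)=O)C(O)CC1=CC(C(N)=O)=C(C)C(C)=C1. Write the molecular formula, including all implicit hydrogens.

C17H25NO4

Walk through each heavy atom and fill implicit hydrogens from standard valence (C 4, N 3, O 2, S 2, halogen 1):
  atom 1: C, bond orders sum to 1 (valence 4) → 3 H
  atom 2: O, bond orders sum to 2 (valence 2) → 0 H
  atom 3: C, bond orders sum to 3 (valence 4) → 1 H
  atom 4: C, bond orders sum to 1 (valence 4) → 3 H
  atom 5: C, bond orders sum to 3 (valence 4) → 1 H
  atom 6: C, bond orders sum to 4 (valence 4) → 0 H
  atom 7: C, bond orders sum to 1 (valence 4) → 3 H
  atom 8: O, bond orders sum to 2 (valence 2) → 0 H
  atom 9: C, bond orders sum to 3 (valence 4) → 1 H
  atom 10: O, bond orders sum to 1 (valence 2) → 1 H
  atom 11: C, bond orders sum to 2 (valence 4) → 2 H
  atom 12: C, bond orders sum to 4 (valence 4) → 0 H
  atom 13: C, bond orders sum to 3 (valence 4) → 1 H
  atom 14: C, bond orders sum to 4 (valence 4) → 0 H
  atom 15: C, bond orders sum to 4 (valence 4) → 0 H
  atom 16: N, bond orders sum to 1 (valence 3) → 2 H
  atom 17: O, bond orders sum to 2 (valence 2) → 0 H
  atom 18: C, bond orders sum to 4 (valence 4) → 0 H
  atom 19: C, bond orders sum to 1 (valence 4) → 3 H
  atom 20: C, bond orders sum to 4 (valence 4) → 0 H
  atom 21: C, bond orders sum to 1 (valence 4) → 3 H
  atom 22: C, bond orders sum to 3 (valence 4) → 1 H
Totals → C:17, H:25, N:1, O:4.
In Hill order: C17H25NO4.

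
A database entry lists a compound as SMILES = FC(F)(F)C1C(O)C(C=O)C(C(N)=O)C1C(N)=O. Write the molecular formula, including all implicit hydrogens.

Walk through each heavy atom and fill implicit hydrogens from standard valence (C 4, N 3, O 2, S 2, halogen 1):
  atom 1: F (halogen, monovalent) → 0 H
  atom 2: C, bond orders sum to 4 (valence 4) → 0 H
  atom 3: F (halogen, monovalent) → 0 H
  atom 4: F (halogen, monovalent) → 0 H
  atom 5: C, bond orders sum to 3 (valence 4) → 1 H
  atom 6: C, bond orders sum to 3 (valence 4) → 1 H
  atom 7: O, bond orders sum to 1 (valence 2) → 1 H
  atom 8: C, bond orders sum to 3 (valence 4) → 1 H
  atom 9: C, bond orders sum to 3 (valence 4) → 1 H
  atom 10: O, bond orders sum to 2 (valence 2) → 0 H
  atom 11: C, bond orders sum to 3 (valence 4) → 1 H
  atom 12: C, bond orders sum to 4 (valence 4) → 0 H
  atom 13: N, bond orders sum to 1 (valence 3) → 2 H
  atom 14: O, bond orders sum to 2 (valence 2) → 0 H
  atom 15: C, bond orders sum to 3 (valence 4) → 1 H
  atom 16: C, bond orders sum to 4 (valence 4) → 0 H
  atom 17: N, bond orders sum to 1 (valence 3) → 2 H
  atom 18: O, bond orders sum to 2 (valence 2) → 0 H
Totals → C:9, H:11, F:3, N:2, O:4.

C9H11F3N2O4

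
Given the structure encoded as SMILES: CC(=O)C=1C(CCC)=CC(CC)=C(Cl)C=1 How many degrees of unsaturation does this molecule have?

Molecular formula: C13H17ClO.
DoU = (2C + 2 + N − H − X) / 2, where X is the halogen count and O/S are ignored.
    = (2·13 + 2 + 0 − 17 − 1) / 2 = 10 / 2 = 5.

5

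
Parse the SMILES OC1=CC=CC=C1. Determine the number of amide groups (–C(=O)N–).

0

Scan the SMILES for the amide motif — none present.
Groups that are present: 1 hydroxyl.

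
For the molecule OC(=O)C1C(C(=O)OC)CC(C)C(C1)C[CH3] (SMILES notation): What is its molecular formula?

C12H20O4

Walk through each heavy atom and fill implicit hydrogens from standard valence (C 4, N 3, O 2, S 2, halogen 1):
  atom 1: O, bond orders sum to 1 (valence 2) → 1 H
  atom 2: C, bond orders sum to 4 (valence 4) → 0 H
  atom 3: O, bond orders sum to 2 (valence 2) → 0 H
  atom 4: C, bond orders sum to 3 (valence 4) → 1 H
  atom 5: C, bond orders sum to 3 (valence 4) → 1 H
  atom 6: C, bond orders sum to 4 (valence 4) → 0 H
  atom 7: O, bond orders sum to 2 (valence 2) → 0 H
  atom 8: O, bond orders sum to 2 (valence 2) → 0 H
  atom 9: C, bond orders sum to 1 (valence 4) → 3 H
  atom 10: C, bond orders sum to 2 (valence 4) → 2 H
  atom 11: C, bond orders sum to 3 (valence 4) → 1 H
  atom 12: C, bond orders sum to 1 (valence 4) → 3 H
  atom 13: C, bond orders sum to 3 (valence 4) → 1 H
  atom 14: C, bond orders sum to 2 (valence 4) → 2 H
  atom 15: C, bond orders sum to 2 (valence 4) → 2 H
  atom 16: C with explicit H count 3
Totals → C:12, H:20, O:4.
In Hill order: C12H20O4.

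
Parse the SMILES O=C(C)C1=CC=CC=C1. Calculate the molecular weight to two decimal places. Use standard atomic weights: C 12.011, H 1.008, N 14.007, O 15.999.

First, the molecular formula is C8H8O (counting implicit H from valence).
  C: 8 × 12.011 = 96.088
  H: 8 × 1.008 = 8.064
  O: 1 × 15.999 = 15.999
Sum: 8×12.011 + 8×1.008 + 1×15.999 = 120.151 → 120.15 g/mol.

120.15 g/mol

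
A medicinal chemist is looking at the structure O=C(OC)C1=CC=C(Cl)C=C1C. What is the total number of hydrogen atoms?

Walk through each heavy atom and fill implicit hydrogens from standard valence (C 4, N 3, O 2, S 2, halogen 1):
  atom 1: O, bond orders sum to 2 (valence 2) → 0 H
  atom 2: C, bond orders sum to 4 (valence 4) → 0 H
  atom 3: O, bond orders sum to 2 (valence 2) → 0 H
  atom 4: C, bond orders sum to 1 (valence 4) → 3 H
  atom 5: C, bond orders sum to 4 (valence 4) → 0 H
  atom 6: C, bond orders sum to 3 (valence 4) → 1 H
  atom 7: C, bond orders sum to 3 (valence 4) → 1 H
  atom 8: C, bond orders sum to 4 (valence 4) → 0 H
  atom 9: Cl (halogen, monovalent) → 0 H
  atom 10: C, bond orders sum to 3 (valence 4) → 1 H
  atom 11: C, bond orders sum to 4 (valence 4) → 0 H
  atom 12: C, bond orders sum to 1 (valence 4) → 3 H
Total hydrogens: 9.

9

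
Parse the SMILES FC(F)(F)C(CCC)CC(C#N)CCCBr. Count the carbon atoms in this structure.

Count every carbon token in the SMILES (each C, including those in ring-closure positions and inside branches).
Carbon count: 11.

11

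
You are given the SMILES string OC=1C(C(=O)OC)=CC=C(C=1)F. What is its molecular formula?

C8H7FO3

Walk through each heavy atom and fill implicit hydrogens from standard valence (C 4, N 3, O 2, S 2, halogen 1):
  atom 1: O, bond orders sum to 1 (valence 2) → 1 H
  atom 2: C, bond orders sum to 4 (valence 4) → 0 H
  atom 3: C, bond orders sum to 4 (valence 4) → 0 H
  atom 4: C, bond orders sum to 4 (valence 4) → 0 H
  atom 5: O, bond orders sum to 2 (valence 2) → 0 H
  atom 6: O, bond orders sum to 2 (valence 2) → 0 H
  atom 7: C, bond orders sum to 1 (valence 4) → 3 H
  atom 8: C, bond orders sum to 3 (valence 4) → 1 H
  atom 9: C, bond orders sum to 3 (valence 4) → 1 H
  atom 10: C, bond orders sum to 4 (valence 4) → 0 H
  atom 11: C, bond orders sum to 3 (valence 4) → 1 H
  atom 12: F (halogen, monovalent) → 0 H
Totals → C:8, H:7, F:1, O:3.
In Hill order: C8H7FO3.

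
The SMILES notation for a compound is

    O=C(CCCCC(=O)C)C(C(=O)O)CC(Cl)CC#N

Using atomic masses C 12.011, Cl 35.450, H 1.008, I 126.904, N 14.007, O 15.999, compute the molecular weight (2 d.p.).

287.74 g/mol

First, the molecular formula is C13H18ClNO4 (counting implicit H from valence).
  C: 13 × 12.011 = 156.143
  Cl: 1 × 35.450 = 35.450
  H: 18 × 1.008 = 18.144
  N: 1 × 14.007 = 14.007
  O: 4 × 15.999 = 63.996
Sum: 13×12.011 + 1×35.450 + 18×1.008 + 1×14.007 + 4×15.999 = 287.740 → 287.74 g/mol.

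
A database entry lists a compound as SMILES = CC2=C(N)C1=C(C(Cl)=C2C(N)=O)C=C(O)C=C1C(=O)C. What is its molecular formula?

C14H13ClN2O3

Walk through each heavy atom and fill implicit hydrogens from standard valence (C 4, N 3, O 2, S 2, halogen 1):
  atom 1: C, bond orders sum to 1 (valence 4) → 3 H
  atom 2: C, bond orders sum to 4 (valence 4) → 0 H
  atom 3: C, bond orders sum to 4 (valence 4) → 0 H
  atom 4: N, bond orders sum to 1 (valence 3) → 2 H
  atom 5: C, bond orders sum to 4 (valence 4) → 0 H
  atom 6: C, bond orders sum to 4 (valence 4) → 0 H
  atom 7: C, bond orders sum to 4 (valence 4) → 0 H
  atom 8: Cl (halogen, monovalent) → 0 H
  atom 9: C, bond orders sum to 4 (valence 4) → 0 H
  atom 10: C, bond orders sum to 4 (valence 4) → 0 H
  atom 11: N, bond orders sum to 1 (valence 3) → 2 H
  atom 12: O, bond orders sum to 2 (valence 2) → 0 H
  atom 13: C, bond orders sum to 3 (valence 4) → 1 H
  atom 14: C, bond orders sum to 4 (valence 4) → 0 H
  atom 15: O, bond orders sum to 1 (valence 2) → 1 H
  atom 16: C, bond orders sum to 3 (valence 4) → 1 H
  atom 17: C, bond orders sum to 4 (valence 4) → 0 H
  atom 18: C, bond orders sum to 4 (valence 4) → 0 H
  atom 19: O, bond orders sum to 2 (valence 2) → 0 H
  atom 20: C, bond orders sum to 1 (valence 4) → 3 H
Totals → C:14, H:13, Cl:1, N:2, O:3.
In Hill order: C14H13ClN2O3.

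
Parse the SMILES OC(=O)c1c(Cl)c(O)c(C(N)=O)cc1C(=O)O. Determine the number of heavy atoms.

Every atom symbol written in the SMILES (organic subset) is one heavy atom; implicit H are not written.
Heavy atoms by element → C:9, Cl:1, N:1, O:6.
Total: 17.

17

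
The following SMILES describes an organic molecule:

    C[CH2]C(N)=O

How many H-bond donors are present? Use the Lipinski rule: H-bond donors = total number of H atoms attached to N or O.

2

Donors: find every N or O and count the H atoms it carries.
  atom 4 (N): bond orders sum to 1 → 2 H
  atom 5 (O): bond orders sum to 2 → 0 H
Lipinski HBD = 2.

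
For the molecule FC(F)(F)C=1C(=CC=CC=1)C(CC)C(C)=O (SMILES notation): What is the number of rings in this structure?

In SMILES, each pair of matching ring-closure digits denotes one ring-closing bond; the number of such bonds equals the number of independent rings.
Ring-closure bonds here: 1.

1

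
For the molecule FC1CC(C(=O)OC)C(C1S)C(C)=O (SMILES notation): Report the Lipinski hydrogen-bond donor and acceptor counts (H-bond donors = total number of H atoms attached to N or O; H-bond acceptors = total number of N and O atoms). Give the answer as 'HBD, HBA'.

0, 3

Donors: find every N or O and count the H atoms it carries.
  atom 6 (O): bond orders sum to 2 → 0 H
  atom 7 (O): bond orders sum to 2 → 0 H
  atom 14 (O): bond orders sum to 2 → 0 H
Lipinski HBD = 0.
Acceptors: N atoms = 0, O atoms = 3 → HBA = 3.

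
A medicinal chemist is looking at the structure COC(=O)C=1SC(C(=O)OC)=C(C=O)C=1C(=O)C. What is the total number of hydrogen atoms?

10

Walk through each heavy atom and fill implicit hydrogens from standard valence (C 4, N 3, O 2, S 2, halogen 1):
  atom 1: C, bond orders sum to 1 (valence 4) → 3 H
  atom 2: O, bond orders sum to 2 (valence 2) → 0 H
  atom 3: C, bond orders sum to 4 (valence 4) → 0 H
  atom 4: O, bond orders sum to 2 (valence 2) → 0 H
  atom 5: C, bond orders sum to 4 (valence 4) → 0 H
  atom 6: S, bond orders sum to 2 (valence 2) → 0 H
  atom 7: C, bond orders sum to 4 (valence 4) → 0 H
  atom 8: C, bond orders sum to 4 (valence 4) → 0 H
  atom 9: O, bond orders sum to 2 (valence 2) → 0 H
  atom 10: O, bond orders sum to 2 (valence 2) → 0 H
  atom 11: C, bond orders sum to 1 (valence 4) → 3 H
  atom 12: C, bond orders sum to 4 (valence 4) → 0 H
  atom 13: C, bond orders sum to 3 (valence 4) → 1 H
  atom 14: O, bond orders sum to 2 (valence 2) → 0 H
  atom 15: C, bond orders sum to 4 (valence 4) → 0 H
  atom 16: C, bond orders sum to 4 (valence 4) → 0 H
  atom 17: O, bond orders sum to 2 (valence 2) → 0 H
  atom 18: C, bond orders sum to 1 (valence 4) → 3 H
Total hydrogens: 10.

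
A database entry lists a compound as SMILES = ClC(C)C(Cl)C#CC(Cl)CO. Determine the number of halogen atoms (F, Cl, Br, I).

3

Halogen atoms appear at heavy-atom positions 1, 5, 9 (3×Cl).
Other groups present: 1 alkyne, 1 hydroxyl.
Halogen count: 3.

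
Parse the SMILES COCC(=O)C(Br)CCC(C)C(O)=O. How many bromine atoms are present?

1

Scan the SMILES for Br atoms (remember two-letter symbols like Cl and Br are single atoms).
Bromine count: 1.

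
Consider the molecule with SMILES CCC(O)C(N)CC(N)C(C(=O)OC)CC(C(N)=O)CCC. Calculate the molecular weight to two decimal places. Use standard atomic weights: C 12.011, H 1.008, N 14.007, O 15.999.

First, the molecular formula is C15H31N3O4 (counting implicit H from valence).
  C: 15 × 12.011 = 180.165
  H: 31 × 1.008 = 31.248
  N: 3 × 14.007 = 42.021
  O: 4 × 15.999 = 63.996
Sum: 15×12.011 + 31×1.008 + 3×14.007 + 4×15.999 = 317.430 → 317.43 g/mol.

317.43 g/mol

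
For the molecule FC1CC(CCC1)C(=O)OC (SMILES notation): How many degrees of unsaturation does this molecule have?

2

Molecular formula: C8H13FO2.
DoU = (2C + 2 + N − H − X) / 2, where X is the halogen count and O/S are ignored.
    = (2·8 + 2 + 0 − 13 − 1) / 2 = 4 / 2 = 2.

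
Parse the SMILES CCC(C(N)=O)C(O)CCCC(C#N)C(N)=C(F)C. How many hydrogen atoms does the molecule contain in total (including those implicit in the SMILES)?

Walk through each heavy atom and fill implicit hydrogens from standard valence (C 4, N 3, O 2, S 2, halogen 1):
  atom 1: C, bond orders sum to 1 (valence 4) → 3 H
  atom 2: C, bond orders sum to 2 (valence 4) → 2 H
  atom 3: C, bond orders sum to 3 (valence 4) → 1 H
  atom 4: C, bond orders sum to 4 (valence 4) → 0 H
  atom 5: N, bond orders sum to 1 (valence 3) → 2 H
  atom 6: O, bond orders sum to 2 (valence 2) → 0 H
  atom 7: C, bond orders sum to 3 (valence 4) → 1 H
  atom 8: O, bond orders sum to 1 (valence 2) → 1 H
  atom 9: C, bond orders sum to 2 (valence 4) → 2 H
  atom 10: C, bond orders sum to 2 (valence 4) → 2 H
  atom 11: C, bond orders sum to 2 (valence 4) → 2 H
  atom 12: C, bond orders sum to 3 (valence 4) → 1 H
  atom 13: C, bond orders sum to 4 (valence 4) → 0 H
  atom 14: N, bond orders sum to 3 (valence 3) → 0 H
  atom 15: C, bond orders sum to 4 (valence 4) → 0 H
  atom 16: N, bond orders sum to 1 (valence 3) → 2 H
  atom 17: C, bond orders sum to 4 (valence 4) → 0 H
  atom 18: F (halogen, monovalent) → 0 H
  atom 19: C, bond orders sum to 1 (valence 4) → 3 H
Total hydrogens: 22.

22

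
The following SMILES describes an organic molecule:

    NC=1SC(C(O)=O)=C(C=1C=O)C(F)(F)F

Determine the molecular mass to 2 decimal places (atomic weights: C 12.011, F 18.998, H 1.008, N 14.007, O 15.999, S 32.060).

239.17 g/mol

First, the molecular formula is C7H4F3NO3S (counting implicit H from valence).
  C: 7 × 12.011 = 84.077
  F: 3 × 18.998 = 56.994
  H: 4 × 1.008 = 4.032
  N: 1 × 14.007 = 14.007
  O: 3 × 15.999 = 47.997
  S: 1 × 32.060 = 32.060
Sum: 7×12.011 + 3×18.998 + 4×1.008 + 1×14.007 + 3×15.999 + 1×32.060 = 239.167 → 239.17 g/mol.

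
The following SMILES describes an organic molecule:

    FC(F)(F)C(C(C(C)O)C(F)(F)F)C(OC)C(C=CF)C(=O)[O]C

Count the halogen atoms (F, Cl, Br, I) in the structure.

Halogen atoms appear at heavy-atom positions 1, 3, 4, 11, 12, 13, 20 (7×F).
Other groups present: 1 alkene, 1 ester, 1 ether, 1 hydroxyl.
Halogen count: 7.

7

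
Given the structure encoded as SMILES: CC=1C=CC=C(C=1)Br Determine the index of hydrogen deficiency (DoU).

4

Molecular formula: C7H7Br.
DoU = (2C + 2 + N − H − X) / 2, where X is the halogen count and O/S are ignored.
    = (2·7 + 2 + 0 − 7 − 1) / 2 = 8 / 2 = 4.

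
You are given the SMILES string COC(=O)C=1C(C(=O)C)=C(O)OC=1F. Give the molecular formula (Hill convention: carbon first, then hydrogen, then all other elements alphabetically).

C8H7FO5

Walk through each heavy atom and fill implicit hydrogens from standard valence (C 4, N 3, O 2, S 2, halogen 1):
  atom 1: C, bond orders sum to 1 (valence 4) → 3 H
  atom 2: O, bond orders sum to 2 (valence 2) → 0 H
  atom 3: C, bond orders sum to 4 (valence 4) → 0 H
  atom 4: O, bond orders sum to 2 (valence 2) → 0 H
  atom 5: C, bond orders sum to 4 (valence 4) → 0 H
  atom 6: C, bond orders sum to 4 (valence 4) → 0 H
  atom 7: C, bond orders sum to 4 (valence 4) → 0 H
  atom 8: O, bond orders sum to 2 (valence 2) → 0 H
  atom 9: C, bond orders sum to 1 (valence 4) → 3 H
  atom 10: C, bond orders sum to 4 (valence 4) → 0 H
  atom 11: O, bond orders sum to 1 (valence 2) → 1 H
  atom 12: O, bond orders sum to 2 (valence 2) → 0 H
  atom 13: C, bond orders sum to 4 (valence 4) → 0 H
  atom 14: F (halogen, monovalent) → 0 H
Totals → C:8, H:7, F:1, O:5.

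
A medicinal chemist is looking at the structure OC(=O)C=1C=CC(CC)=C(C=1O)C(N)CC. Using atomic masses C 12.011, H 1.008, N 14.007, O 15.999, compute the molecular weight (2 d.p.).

223.27 g/mol

First, the molecular formula is C12H17NO3 (counting implicit H from valence).
  C: 12 × 12.011 = 144.132
  H: 17 × 1.008 = 17.136
  N: 1 × 14.007 = 14.007
  O: 3 × 15.999 = 47.997
Sum: 12×12.011 + 17×1.008 + 1×14.007 + 3×15.999 = 223.272 → 223.27 g/mol.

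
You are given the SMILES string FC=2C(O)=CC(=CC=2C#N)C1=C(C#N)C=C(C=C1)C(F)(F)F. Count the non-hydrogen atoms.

Every atom symbol written in the SMILES (organic subset) is one heavy atom; implicit H are not written.
Heavy atoms by element → C:15, F:4, N:2, O:1.
Total: 22.

22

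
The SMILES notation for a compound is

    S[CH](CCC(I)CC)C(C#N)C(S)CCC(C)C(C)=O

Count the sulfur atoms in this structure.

2

Scan the SMILES for S atoms (remember two-letter symbols like Cl and Br are single atoms).
Sulfur count: 2.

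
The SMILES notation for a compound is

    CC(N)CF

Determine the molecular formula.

C3H8FN

Walk through each heavy atom and fill implicit hydrogens from standard valence (C 4, N 3, O 2, S 2, halogen 1):
  atom 1: C, bond orders sum to 1 (valence 4) → 3 H
  atom 2: C, bond orders sum to 3 (valence 4) → 1 H
  atom 3: N, bond orders sum to 1 (valence 3) → 2 H
  atom 4: C, bond orders sum to 2 (valence 4) → 2 H
  atom 5: F (halogen, monovalent) → 0 H
Totals → C:3, H:8, F:1, N:1.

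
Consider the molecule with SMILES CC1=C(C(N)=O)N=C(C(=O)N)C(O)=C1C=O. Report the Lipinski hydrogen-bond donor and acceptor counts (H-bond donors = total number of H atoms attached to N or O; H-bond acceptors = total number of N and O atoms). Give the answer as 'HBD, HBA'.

5, 7

Donors: find every N or O and count the H atoms it carries.
  atom 5 (N): bond orders sum to 1 → 2 H
  atom 6 (O): bond orders sum to 2 → 0 H
  atom 7 (N): bond orders sum to 3 → 0 H
  atom 10 (O): bond orders sum to 2 → 0 H
  atom 11 (N): bond orders sum to 1 → 2 H
  atom 13 (O): bond orders sum to 1 → 1 H
  atom 16 (O): bond orders sum to 2 → 0 H
Lipinski HBD = 5.
Acceptors: N atoms = 3, O atoms = 4 → HBA = 7.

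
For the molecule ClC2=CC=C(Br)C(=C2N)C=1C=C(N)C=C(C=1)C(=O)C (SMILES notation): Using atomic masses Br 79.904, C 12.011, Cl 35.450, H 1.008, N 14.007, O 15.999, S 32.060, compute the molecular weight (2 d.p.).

339.62 g/mol

First, the molecular formula is C14H12BrClN2O (counting implicit H from valence).
  Br: 1 × 79.904 = 79.904
  C: 14 × 12.011 = 168.154
  Cl: 1 × 35.450 = 35.450
  H: 12 × 1.008 = 12.096
  N: 2 × 14.007 = 28.014
  O: 1 × 15.999 = 15.999
Sum: 1×79.904 + 14×12.011 + 1×35.450 + 12×1.008 + 2×14.007 + 1×15.999 = 339.617 → 339.62 g/mol.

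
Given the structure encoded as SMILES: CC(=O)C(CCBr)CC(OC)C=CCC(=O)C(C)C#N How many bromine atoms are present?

Scan the SMILES for Br atoms (remember two-letter symbols like Cl and Br are single atoms).
Bromine count: 1.

1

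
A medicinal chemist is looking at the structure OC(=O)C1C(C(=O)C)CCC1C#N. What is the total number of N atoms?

1

Scan the SMILES for N atoms (remember two-letter symbols like Cl and Br are single atoms).
Nitrogen count: 1.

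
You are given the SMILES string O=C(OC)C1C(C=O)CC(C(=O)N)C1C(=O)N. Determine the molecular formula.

Walk through each heavy atom and fill implicit hydrogens from standard valence (C 4, N 3, O 2, S 2, halogen 1):
  atom 1: O, bond orders sum to 2 (valence 2) → 0 H
  atom 2: C, bond orders sum to 4 (valence 4) → 0 H
  atom 3: O, bond orders sum to 2 (valence 2) → 0 H
  atom 4: C, bond orders sum to 1 (valence 4) → 3 H
  atom 5: C, bond orders sum to 3 (valence 4) → 1 H
  atom 6: C, bond orders sum to 3 (valence 4) → 1 H
  atom 7: C, bond orders sum to 3 (valence 4) → 1 H
  atom 8: O, bond orders sum to 2 (valence 2) → 0 H
  atom 9: C, bond orders sum to 2 (valence 4) → 2 H
  atom 10: C, bond orders sum to 3 (valence 4) → 1 H
  atom 11: C, bond orders sum to 4 (valence 4) → 0 H
  atom 12: O, bond orders sum to 2 (valence 2) → 0 H
  atom 13: N, bond orders sum to 1 (valence 3) → 2 H
  atom 14: C, bond orders sum to 3 (valence 4) → 1 H
  atom 15: C, bond orders sum to 4 (valence 4) → 0 H
  atom 16: O, bond orders sum to 2 (valence 2) → 0 H
  atom 17: N, bond orders sum to 1 (valence 3) → 2 H
Totals → C:10, H:14, N:2, O:5.
In Hill order: C10H14N2O5.

C10H14N2O5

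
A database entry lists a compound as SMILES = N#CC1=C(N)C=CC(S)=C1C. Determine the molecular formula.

Walk through each heavy atom and fill implicit hydrogens from standard valence (C 4, N 3, O 2, S 2, halogen 1):
  atom 1: N, bond orders sum to 3 (valence 3) → 0 H
  atom 2: C, bond orders sum to 4 (valence 4) → 0 H
  atom 3: C, bond orders sum to 4 (valence 4) → 0 H
  atom 4: C, bond orders sum to 4 (valence 4) → 0 H
  atom 5: N, bond orders sum to 1 (valence 3) → 2 H
  atom 6: C, bond orders sum to 3 (valence 4) → 1 H
  atom 7: C, bond orders sum to 3 (valence 4) → 1 H
  atom 8: C, bond orders sum to 4 (valence 4) → 0 H
  atom 9: S, bond orders sum to 1 (valence 2) → 1 H
  atom 10: C, bond orders sum to 4 (valence 4) → 0 H
  atom 11: C, bond orders sum to 1 (valence 4) → 3 H
Totals → C:8, H:8, N:2, S:1.
In Hill order: C8H8N2S.

C8H8N2S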